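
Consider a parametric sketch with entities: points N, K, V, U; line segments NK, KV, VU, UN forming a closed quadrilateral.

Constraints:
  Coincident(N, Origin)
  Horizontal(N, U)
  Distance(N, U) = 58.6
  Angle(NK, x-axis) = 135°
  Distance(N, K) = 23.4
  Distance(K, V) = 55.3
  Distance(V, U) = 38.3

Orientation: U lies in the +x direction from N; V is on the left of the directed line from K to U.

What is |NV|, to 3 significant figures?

48.3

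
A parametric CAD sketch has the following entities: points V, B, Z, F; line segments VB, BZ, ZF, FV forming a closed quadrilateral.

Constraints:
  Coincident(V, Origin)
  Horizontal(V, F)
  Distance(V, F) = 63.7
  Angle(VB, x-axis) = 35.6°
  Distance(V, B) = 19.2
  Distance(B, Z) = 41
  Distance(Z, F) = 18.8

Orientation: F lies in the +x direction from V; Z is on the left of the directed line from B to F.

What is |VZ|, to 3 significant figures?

58.7

V is at the origin; VF is horizontal with |VF| = 63.7 and F in +x, so F = (63.7, 0). VB runs at 35.6° with |VB| = 19.2, so B = (15.6, 11.2). Z is determined by |BZ| = 41.0 and |ZF| = 18.8 together: it lies at the intersection of circle(B, 41.0) and circle(F, 18.8). With |BF| = 49.4, the foot of the radical line on BF is 38.1 from B and the perpendicular offset is √(41.0² − 38.1²) = 15.1. Taking the left-of-BF solution: Z = (56.2, 17.2).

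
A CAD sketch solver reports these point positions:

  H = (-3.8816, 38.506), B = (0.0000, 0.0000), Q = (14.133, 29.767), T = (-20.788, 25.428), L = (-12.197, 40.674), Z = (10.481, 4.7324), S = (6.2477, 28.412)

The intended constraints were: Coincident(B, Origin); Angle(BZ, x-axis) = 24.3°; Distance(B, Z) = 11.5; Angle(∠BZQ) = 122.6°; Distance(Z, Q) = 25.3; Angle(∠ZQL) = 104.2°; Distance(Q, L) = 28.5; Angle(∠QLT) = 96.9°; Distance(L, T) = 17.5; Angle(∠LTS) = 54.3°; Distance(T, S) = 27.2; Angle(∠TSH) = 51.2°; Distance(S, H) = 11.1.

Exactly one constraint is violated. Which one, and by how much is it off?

Distance(S, H) = 11.1 — off by 3.20.

B = (0.00, 0.00) ✓; BZ at 24.30° ✓; |BZ| = 11.50 ✓; ∠BZQ = 122.6° ✓; |ZQ| = 25.30 ✓; ∠ZQL = 104.2° ✓; |QL| = 28.50 ✓; ∠QLT = 96.90° ✓; |LT| = 17.50 ✓; ∠LTS = 54.30° ✓; |TS| = 27.20 ✓; ∠TSH = 51.20° ✓; |SH| = 14.30 ✗.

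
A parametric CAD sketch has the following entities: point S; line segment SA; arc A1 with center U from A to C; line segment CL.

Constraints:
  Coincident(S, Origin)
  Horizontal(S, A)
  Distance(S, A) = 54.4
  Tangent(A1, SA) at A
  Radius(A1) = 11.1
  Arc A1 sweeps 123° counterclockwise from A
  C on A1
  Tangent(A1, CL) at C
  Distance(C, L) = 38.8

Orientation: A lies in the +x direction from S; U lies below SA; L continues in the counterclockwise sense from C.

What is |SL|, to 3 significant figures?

82.8

On A1, A sits at bearing 90° from U; a 123° counterclockwise sweep puts C at bearing 213°, so C = U + 11.1·(cos 213°, sin 213°) = (45.1, -17.1). The tangent condition forces UC to be normal to CL, so CL runs along (−sin 213°, cos 213°); with |CL| = 38.8, L = (66.2, -49.7). Then |SL| = |L − S| = 82.8.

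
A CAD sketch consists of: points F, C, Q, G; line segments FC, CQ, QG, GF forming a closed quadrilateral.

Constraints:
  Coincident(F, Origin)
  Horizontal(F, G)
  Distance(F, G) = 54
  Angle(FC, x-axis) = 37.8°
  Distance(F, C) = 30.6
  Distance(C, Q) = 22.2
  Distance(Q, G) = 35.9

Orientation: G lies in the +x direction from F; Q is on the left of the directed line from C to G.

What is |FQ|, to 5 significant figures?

52.776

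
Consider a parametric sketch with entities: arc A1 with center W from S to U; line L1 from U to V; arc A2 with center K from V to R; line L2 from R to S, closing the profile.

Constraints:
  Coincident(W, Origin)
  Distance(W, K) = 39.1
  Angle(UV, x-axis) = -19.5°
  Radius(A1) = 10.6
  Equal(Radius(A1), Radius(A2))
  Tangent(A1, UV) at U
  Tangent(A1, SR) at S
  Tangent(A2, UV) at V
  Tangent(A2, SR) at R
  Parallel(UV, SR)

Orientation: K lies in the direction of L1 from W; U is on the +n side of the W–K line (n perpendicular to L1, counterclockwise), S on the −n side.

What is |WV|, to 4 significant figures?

40.51

Tangency of A1 to both parallel lines with radius 10.6 puts U and S at W ± 10.6·n: U = (3.538, 9.992), S = (-3.538, -9.992). Equal radii place V and R the same way about K: V = K + 10.6·n = (40.40, -3.060), R = K − 10.6·n = (33.32, -23.04). Then |WV| = |V − W| = 40.51.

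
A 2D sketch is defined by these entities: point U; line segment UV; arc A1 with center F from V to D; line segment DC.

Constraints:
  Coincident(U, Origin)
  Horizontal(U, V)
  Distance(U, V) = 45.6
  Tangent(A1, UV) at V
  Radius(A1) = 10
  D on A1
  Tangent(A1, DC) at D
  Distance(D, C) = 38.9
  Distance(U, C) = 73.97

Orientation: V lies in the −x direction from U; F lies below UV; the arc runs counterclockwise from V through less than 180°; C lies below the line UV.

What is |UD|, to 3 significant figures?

56.5

Checks: U = (0.00, 0.00) ✓; |UV| = 45.60 ✓; |FD| = 10.00 ✓; ∠(FD, DC) = 90.00° ✓; |DC| = 38.90 ✓; |UC| = 73.97 ✓.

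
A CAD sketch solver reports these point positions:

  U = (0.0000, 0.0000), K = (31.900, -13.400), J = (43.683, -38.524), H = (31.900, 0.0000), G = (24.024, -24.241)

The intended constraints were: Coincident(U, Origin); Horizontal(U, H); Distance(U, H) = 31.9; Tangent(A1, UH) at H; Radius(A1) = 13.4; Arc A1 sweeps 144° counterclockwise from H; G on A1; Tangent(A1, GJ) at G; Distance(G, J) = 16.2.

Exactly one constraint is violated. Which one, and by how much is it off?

Distance(G, J) = 16.2 — off by 8.10.

U = (0.00, 0.00) ✓; U.y = 0.00, H.y = 0.00 ✓; |UH| = 31.90 ✓; ∠(KH, HU) = 90.00° ✓; |KH| = 13.40 ✓; bearing(K→G) − bearing(K→H) = 144.0° ✓; |KG| = 13.40 ✓; ∠(KG, GJ) = 90.00° ✓; |GJ| = 24.30 ✗.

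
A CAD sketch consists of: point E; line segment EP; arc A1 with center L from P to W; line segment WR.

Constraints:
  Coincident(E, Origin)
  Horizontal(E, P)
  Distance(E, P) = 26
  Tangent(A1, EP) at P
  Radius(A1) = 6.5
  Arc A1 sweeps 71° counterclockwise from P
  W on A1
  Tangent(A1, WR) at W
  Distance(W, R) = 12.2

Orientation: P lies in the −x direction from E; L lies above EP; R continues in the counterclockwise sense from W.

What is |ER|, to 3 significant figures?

22.5

On A1, P sits at bearing -90° from L; a 71° counterclockwise sweep puts W at bearing -19°, so W = L + 6.5·(cos -19°, sin -19°) = (-19.9, 4.38). A1 meets WR tangentially, so LW is at right angles to WR, so WR runs along (−sin -19°, cos -19°); with |WR| = 12.2, R = (-15.9, 15.9). Then |ER| = |R − E| = 22.5.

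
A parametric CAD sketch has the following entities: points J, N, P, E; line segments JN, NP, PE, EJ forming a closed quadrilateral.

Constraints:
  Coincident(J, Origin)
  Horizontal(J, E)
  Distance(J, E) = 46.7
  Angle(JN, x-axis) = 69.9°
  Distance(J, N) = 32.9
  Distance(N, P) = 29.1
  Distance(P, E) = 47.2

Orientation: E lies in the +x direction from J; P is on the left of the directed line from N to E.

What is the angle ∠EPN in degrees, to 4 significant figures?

71.59°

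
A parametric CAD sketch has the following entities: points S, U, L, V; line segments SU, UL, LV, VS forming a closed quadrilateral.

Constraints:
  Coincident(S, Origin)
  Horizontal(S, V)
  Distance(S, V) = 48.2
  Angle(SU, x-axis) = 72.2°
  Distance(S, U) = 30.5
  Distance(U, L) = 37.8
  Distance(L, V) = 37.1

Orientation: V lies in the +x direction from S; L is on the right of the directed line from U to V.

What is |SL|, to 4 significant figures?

14.90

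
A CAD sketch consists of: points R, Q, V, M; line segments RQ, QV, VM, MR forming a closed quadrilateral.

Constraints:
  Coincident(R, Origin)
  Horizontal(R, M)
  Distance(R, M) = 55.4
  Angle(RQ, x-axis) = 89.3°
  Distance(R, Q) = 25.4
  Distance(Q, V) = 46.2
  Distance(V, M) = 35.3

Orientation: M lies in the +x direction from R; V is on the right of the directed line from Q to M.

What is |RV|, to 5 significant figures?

27.535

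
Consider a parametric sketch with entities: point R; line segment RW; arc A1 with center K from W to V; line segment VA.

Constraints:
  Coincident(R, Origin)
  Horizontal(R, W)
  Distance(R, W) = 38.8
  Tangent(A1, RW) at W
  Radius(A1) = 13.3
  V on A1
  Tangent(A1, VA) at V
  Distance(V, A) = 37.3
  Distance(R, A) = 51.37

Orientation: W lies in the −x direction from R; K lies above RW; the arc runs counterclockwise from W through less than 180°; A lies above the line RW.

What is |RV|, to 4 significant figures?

27.95

R is at the origin; RW is horizontal with |RW| = 38.8 and W on the −x side, so W = (-38.80, 0.000). Since A1 is tangent to RW there, KW ⟂ RW, so K = W + (0, 13.3) = (-38.80, 13.30). Since KV ⟂ VA (tangency), |KA| = √(13.3² + 37.3²) = 39.60 regardless of where V sits on A1. So A lies on both circle(R, 51.37) and circle(K, 39.60); the above-RW intersection is A = (-19.14, 47.67). V is the foot of the tangent from A: V = (-25.71, 10.96).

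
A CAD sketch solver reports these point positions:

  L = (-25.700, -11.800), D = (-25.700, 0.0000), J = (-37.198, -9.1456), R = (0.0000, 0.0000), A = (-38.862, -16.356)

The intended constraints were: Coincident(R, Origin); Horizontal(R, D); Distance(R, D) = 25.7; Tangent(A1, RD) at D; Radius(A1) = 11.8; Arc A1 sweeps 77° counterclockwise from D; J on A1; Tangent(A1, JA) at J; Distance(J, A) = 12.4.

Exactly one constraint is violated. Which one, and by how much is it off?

Distance(J, A) = 12.4 — off by 5.00.

R = (0.00, 0.00) ✓; R.y = 0.00, D.y = 0.00 ✓; |RD| = 25.70 ✓; ∠(LD, DR) = 90.00° ✓; |LD| = 11.80 ✓; bearing(L→J) − bearing(L→D) = 77.00° ✓; |LJ| = 11.80 ✓; ∠(LJ, JA) = 90.00° ✓; |JA| = 7.400 ✗.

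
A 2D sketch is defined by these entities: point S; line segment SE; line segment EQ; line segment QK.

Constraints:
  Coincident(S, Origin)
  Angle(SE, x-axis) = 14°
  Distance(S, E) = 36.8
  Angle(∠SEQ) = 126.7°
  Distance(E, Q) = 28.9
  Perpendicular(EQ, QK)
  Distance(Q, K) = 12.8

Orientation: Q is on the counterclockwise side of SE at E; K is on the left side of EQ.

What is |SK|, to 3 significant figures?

53.6

S is at the origin; SE runs at 14.0° with length 36.8, so E = 36.8·(cos 14.0°, sin 14.0°) = (35.7, 8.90). ∠SEQ = 126.7°, so EQ runs at 14.0° + (180° − 126.7°) = 67.3° from the x-axis; with |EQ| = 28.9, Q = E + 28.9·(cos 67.3°, sin 67.3°) = (46.9, 35.6). EQ ⟂ QK; with |QK| = 12.8 on the left of EQ, K = Q + 12.8·(-0.923, 0.386) = (35.1, 40.5). Then |SK| = |K − S| = 53.6.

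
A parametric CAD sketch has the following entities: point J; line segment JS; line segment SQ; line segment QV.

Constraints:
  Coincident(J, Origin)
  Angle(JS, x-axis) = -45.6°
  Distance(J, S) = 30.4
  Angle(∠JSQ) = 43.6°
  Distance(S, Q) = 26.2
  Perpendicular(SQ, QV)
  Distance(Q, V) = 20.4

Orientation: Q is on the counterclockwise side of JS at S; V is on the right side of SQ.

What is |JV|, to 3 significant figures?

41.6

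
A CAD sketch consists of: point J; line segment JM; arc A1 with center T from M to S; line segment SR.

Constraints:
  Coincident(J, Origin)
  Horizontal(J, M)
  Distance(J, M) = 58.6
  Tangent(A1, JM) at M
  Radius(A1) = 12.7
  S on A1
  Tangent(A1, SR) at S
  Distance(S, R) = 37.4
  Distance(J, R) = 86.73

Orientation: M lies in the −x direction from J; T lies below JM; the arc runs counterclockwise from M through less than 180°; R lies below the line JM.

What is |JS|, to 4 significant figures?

72.46

Checks: |TM| = 12.70 ✓; |TS| = 12.70 ✓; ∠(TS, SR) = 90.00° ✓; |SR| = 37.40 ✓; |JR| = 86.73 ✓.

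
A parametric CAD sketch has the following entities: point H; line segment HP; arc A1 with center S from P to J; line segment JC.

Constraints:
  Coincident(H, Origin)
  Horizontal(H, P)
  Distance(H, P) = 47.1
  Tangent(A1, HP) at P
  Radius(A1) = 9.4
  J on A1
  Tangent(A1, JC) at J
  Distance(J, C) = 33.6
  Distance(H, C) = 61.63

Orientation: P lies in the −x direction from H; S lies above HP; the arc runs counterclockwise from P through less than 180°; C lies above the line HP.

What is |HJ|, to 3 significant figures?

39.3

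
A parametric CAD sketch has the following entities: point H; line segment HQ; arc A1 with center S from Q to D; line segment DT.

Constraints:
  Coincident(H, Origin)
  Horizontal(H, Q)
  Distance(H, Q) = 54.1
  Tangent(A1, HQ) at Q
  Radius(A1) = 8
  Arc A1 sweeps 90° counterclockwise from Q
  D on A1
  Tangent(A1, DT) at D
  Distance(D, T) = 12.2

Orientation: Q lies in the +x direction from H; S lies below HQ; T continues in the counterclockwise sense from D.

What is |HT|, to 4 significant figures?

50.33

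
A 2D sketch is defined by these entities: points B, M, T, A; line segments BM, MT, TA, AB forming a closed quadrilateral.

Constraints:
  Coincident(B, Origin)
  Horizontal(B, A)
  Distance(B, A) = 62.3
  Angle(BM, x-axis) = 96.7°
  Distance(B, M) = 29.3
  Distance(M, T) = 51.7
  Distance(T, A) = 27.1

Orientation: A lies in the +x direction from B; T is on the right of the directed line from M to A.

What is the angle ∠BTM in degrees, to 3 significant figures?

33.3°

B is at the origin; B and A share the same y with |BA| = 62.3 and A in +x, so A = (62.3, 0). BM runs at 96.7° with |BM| = 29.3, so M = (-3.42, 29.1). T is determined by |MT| = 51.7 and |TA| = 27.1 together: it lies at the intersection of circle(M, 51.7) and circle(A, 27.1). With |MA| = 71.9, the foot of the radical line on MA is 49.4 from M and the perpendicular offset is √(51.7² − 49.4²) = 15.2. Taking the right-of-MA solution: T = (35.6, -4.79).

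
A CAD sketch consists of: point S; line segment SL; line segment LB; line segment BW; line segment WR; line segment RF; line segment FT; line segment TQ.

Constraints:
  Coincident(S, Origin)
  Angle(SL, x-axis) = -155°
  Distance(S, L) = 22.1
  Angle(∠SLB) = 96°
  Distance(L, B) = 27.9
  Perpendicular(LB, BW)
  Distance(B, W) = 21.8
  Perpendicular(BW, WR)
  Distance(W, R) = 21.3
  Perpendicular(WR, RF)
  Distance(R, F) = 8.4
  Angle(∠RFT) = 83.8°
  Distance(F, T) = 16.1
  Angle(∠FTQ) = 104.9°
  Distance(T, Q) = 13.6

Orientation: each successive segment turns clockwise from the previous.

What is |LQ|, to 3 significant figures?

37.8

∠RFT = 83.8° gives FT at 115° from the x-axis; with |FT| = 16.1, T = (-18.7, 17.8). ∠FTQ = 104.9° gives TQ at 39.7° from the x-axis; with |TQ| = 13.6, Q = (-8.23, 26.5). Then |LQ| = |Q − L| = 37.8.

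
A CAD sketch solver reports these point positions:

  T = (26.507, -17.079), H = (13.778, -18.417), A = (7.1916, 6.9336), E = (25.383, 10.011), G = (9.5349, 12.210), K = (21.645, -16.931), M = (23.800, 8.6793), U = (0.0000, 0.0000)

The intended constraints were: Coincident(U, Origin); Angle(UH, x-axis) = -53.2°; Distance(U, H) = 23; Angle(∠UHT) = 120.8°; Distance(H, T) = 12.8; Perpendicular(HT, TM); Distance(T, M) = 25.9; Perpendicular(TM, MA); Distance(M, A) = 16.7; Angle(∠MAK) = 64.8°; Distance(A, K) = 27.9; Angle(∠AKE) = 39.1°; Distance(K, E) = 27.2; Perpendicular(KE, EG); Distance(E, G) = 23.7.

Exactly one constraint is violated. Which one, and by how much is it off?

Distance(E, G) = 23.7 — off by 7.70.

U = (0.00, 0.00) ✓; UH at -53.20° ✓; |UH| = 23.00 ✓; ∠UHT = 120.8° ✓; |HT| = 12.80 ✓; ∠(HT, TM) = 90.00° ✓; |TM| = 25.90 ✓; ∠(TM, MA) = 90.00° ✓; |MA| = 16.70 ✓; ∠MAK = 64.80° ✓; |AK| = 27.90 ✓; ∠AKE = 39.10° ✓; |KE| = 27.20 ✓; ∠(KE, EG) = 90.00° ✓; |EG| = 16.00 ✗.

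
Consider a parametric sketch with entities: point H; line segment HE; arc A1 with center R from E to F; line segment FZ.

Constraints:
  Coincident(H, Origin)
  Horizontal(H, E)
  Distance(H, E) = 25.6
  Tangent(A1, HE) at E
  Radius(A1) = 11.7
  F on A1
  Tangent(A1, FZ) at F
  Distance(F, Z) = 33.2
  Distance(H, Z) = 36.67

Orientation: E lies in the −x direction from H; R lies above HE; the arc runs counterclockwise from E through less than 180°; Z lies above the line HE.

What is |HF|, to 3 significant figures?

16.4

H is at the origin; H and E share the same y with |HE| = 25.6 and E on the −x side, so E = (-25.6, 0.00). Tangency of A1 to HE means the radius RE is perpendicular to HE, so R = E + (0, 11.7) = (-25.6, 11.7). Since RF ⟂ FZ (tangency), |RZ| = √(11.7² + 33.2²) = 35.2 regardless of where F sits on A1. So Z lies on both circle(H, 36.67) and circle(R, 35.2); the above-HE intersection is Z = (-0.780, 36.7). F is the foot of the tangent from Z: F = (-15.0, 6.68).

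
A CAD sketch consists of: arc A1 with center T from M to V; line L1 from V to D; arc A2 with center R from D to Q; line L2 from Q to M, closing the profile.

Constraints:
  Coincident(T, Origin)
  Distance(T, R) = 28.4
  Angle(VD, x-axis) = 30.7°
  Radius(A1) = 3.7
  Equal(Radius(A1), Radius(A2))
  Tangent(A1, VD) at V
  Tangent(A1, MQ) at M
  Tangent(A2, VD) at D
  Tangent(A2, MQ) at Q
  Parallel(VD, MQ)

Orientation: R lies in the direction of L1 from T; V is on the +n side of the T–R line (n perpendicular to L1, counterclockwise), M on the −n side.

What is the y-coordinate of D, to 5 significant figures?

17.681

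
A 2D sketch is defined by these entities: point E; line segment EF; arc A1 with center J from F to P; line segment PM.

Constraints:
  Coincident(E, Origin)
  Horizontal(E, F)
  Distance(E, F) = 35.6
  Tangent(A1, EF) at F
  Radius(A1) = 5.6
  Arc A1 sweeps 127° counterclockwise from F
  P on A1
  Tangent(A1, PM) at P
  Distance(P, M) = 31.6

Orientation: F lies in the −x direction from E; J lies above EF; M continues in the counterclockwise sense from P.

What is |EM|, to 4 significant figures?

60.70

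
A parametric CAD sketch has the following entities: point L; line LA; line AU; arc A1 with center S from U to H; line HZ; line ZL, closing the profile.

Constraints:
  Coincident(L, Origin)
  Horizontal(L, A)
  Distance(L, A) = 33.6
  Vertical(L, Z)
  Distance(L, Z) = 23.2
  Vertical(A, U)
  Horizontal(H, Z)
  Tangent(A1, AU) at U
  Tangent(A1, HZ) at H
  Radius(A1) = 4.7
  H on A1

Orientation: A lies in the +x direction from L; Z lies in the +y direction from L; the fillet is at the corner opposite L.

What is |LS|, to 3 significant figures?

34.3

L is at the origin; LA is horizontal with |LA| = 33.6 and A on the +x side, so A = (33.6, 0.00). LZ is vertical with |LZ| = 23.2 and Z on the +y side, so Z = (0.00, 23.2). The virtual corner opposite L is at (33.6, 23.2). A1 meets AU tangentially, so SU is at right angles to AU and A1 meets HZ tangentially, so SH is at right angles to HZ, with radius 4.7, so the center S sits 4.7 in from both sides at S = (28.9, 18.5). Then |LS| = |S − L| = 34.3.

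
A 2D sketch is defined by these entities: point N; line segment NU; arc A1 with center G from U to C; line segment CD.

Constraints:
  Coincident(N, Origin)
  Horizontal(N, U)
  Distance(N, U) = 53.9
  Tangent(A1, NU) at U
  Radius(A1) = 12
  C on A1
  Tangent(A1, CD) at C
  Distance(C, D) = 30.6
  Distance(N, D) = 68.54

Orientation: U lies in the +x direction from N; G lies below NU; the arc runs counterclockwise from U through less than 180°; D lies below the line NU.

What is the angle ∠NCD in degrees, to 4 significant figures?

128.1°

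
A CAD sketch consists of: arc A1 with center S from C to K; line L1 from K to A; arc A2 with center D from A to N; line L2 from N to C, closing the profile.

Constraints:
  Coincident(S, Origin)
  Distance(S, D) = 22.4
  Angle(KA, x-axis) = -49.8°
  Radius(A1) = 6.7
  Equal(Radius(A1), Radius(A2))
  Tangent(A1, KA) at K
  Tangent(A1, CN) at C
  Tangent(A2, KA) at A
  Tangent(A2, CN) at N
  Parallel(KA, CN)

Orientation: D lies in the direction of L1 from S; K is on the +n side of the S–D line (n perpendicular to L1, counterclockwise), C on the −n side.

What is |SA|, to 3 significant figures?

23.4

The slot axis is L1's direction at -49.8°, so u = (cos -49.8°, sin -49.8°) = (0.645, -0.764) and n = (−sin -49.8°, cos -49.8°) = (0.764, 0.645). S is at the origin and D lies 22.4 along u from S, so D = 22.4·u = (14.5, -17.1). Tangency of A1 to both parallel lines with radius 6.7 puts K and C at S ± 6.7·n: K = (5.12, 4.32), C = (-5.12, -4.32). Equal radii place A and N the same way about D: A = D + 6.7·n = (19.6, -12.8), N = D − 6.7·n = (9.34, -21.4). Then |SA| = |A − S| = 23.4.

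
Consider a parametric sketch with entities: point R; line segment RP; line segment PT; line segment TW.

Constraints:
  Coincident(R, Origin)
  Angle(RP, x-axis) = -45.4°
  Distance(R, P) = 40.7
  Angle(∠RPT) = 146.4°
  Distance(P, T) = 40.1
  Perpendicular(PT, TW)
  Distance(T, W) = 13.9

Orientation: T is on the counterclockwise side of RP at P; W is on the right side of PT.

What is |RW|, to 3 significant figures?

82.5

R is at the origin; RP runs at -45.4° with length 40.7, so P = 40.7·(cos -45.4°, sin -45.4°) = (28.6, -29.0). ∠RPT = 146.4°, so PT runs at -45.4° + (180° − 146.4°) = -11.8° from the x-axis; with |PT| = 40.1, T = P + 40.1·(cos -11.8°, sin -11.8°) = (67.8, -37.2). The perpendicularity gives TW at right angles to PT; with |TW| = 13.9 on the right of PT, W = T + 13.9·(-0.204, -0.979) = (65.0, -50.8). Then |RW| = |W − R| = 82.5.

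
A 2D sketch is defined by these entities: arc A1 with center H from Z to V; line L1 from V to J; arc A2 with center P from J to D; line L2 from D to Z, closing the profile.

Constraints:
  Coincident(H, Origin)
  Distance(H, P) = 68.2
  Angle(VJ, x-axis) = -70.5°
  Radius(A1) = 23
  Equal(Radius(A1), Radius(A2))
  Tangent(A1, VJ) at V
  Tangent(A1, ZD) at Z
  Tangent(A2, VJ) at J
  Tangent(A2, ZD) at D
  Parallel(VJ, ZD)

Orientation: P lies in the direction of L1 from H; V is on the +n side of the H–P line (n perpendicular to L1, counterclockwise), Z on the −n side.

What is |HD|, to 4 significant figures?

71.97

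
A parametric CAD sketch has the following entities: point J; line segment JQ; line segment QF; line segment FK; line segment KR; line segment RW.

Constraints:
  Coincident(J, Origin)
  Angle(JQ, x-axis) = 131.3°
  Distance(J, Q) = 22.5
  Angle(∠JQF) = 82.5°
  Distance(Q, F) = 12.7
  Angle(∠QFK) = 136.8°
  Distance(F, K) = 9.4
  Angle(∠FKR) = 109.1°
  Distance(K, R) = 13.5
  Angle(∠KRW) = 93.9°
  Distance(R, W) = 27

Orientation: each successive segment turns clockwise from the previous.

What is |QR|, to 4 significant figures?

23.43

∠QFK = 136.8° gives FK at -9.400° from the x-axis; with |FK| = 9.4, K = (4.977, 22.43). ∠FKR = 109.1° gives KR at -80.30° from the x-axis; with |KR| = 13.5, R = (7.252, 9.126). Then |QR| = |R − Q| = 23.43.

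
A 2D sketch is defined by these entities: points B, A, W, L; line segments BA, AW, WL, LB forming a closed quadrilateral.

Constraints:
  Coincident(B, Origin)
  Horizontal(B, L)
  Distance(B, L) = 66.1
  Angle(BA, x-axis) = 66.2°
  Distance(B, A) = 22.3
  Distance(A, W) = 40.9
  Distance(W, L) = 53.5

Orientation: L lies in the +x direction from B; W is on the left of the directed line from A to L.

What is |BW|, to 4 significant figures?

61.73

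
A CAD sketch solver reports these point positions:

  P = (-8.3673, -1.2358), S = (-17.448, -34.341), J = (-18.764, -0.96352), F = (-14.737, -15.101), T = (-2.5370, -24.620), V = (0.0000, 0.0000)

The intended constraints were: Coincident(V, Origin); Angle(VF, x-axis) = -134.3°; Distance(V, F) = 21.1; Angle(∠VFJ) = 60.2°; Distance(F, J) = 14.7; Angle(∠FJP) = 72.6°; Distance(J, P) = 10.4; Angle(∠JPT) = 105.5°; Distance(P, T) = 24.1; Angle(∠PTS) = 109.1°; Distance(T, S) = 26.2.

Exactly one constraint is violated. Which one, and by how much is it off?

Distance(T, S) = 26.2 — off by 8.40.

V = (0.00, 0.00) ✓; VF at -134.3° ✓; |VF| = 21.10 ✓; ∠VFJ = 60.20° ✓; |FJ| = 14.70 ✓; ∠FJP = 72.60° ✓; |JP| = 10.40 ✓; ∠JPT = 105.5° ✓; |PT| = 24.10 ✓; ∠PTS = 109.1° ✓; |TS| = 17.80 ✗.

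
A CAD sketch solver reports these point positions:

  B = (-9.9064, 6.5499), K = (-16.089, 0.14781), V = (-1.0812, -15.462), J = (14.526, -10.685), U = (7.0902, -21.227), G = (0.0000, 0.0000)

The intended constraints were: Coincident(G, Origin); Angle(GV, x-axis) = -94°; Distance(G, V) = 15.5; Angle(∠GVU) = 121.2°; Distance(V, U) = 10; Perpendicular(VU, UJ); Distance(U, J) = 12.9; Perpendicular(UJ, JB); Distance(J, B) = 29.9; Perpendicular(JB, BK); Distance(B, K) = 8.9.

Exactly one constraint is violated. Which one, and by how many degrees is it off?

Perpendicular(JB, BK) — off by 8.80°.

G = (0.00, 0.00) ✓; GV at -94.00° ✓; |GV| = 15.50 ✓; ∠GVU = 121.2° ✓; |VU| = 10.00 ✓; ∠(VU, UJ) = 90.01° ✓; |UJ| = 12.90 ✓; ∠(UJ, JB) = 90.00° ✓; |JB| = 29.90 ✓; ∠(JB, BK) = 81.20° ✗; |BK| = 8.900 ✓.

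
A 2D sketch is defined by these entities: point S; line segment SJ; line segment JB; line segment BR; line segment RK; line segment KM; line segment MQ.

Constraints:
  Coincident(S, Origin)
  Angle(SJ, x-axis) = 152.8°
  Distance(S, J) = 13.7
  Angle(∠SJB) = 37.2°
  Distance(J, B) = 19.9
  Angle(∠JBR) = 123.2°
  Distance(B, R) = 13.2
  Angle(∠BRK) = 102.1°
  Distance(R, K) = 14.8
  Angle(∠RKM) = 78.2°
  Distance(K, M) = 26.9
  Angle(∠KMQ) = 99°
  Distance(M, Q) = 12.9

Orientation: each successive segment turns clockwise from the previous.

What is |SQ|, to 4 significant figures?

17.87

S is at the origin; SJ runs at 152.8° with length 13.7, so J = (-12.19, 6.262). ∠SJB = 37.2° gives JB at 10.00° from the x-axis; with |JB| = 19.9, B = (7.413, 9.718). ∠JBR = 123.2° gives BR at -46.80° from the x-axis; with |BR| = 13.2, R = (16.45, 0.09545). ∠BRK = 102.1° gives RK at -124.7° from the x-axis; with |RK| = 14.8, K = (8.023, -12.07). ∠RKM = 78.2° gives KM at 133.5° from the x-axis; with |KM| = 26.9, M = (-10.49, 7.440). ∠KMQ = 99.0° gives MQ at 52.50° from the x-axis; with |MQ| = 12.9, Q = (-2.640, 17.67). Then |SQ| = |Q − S| = 17.87.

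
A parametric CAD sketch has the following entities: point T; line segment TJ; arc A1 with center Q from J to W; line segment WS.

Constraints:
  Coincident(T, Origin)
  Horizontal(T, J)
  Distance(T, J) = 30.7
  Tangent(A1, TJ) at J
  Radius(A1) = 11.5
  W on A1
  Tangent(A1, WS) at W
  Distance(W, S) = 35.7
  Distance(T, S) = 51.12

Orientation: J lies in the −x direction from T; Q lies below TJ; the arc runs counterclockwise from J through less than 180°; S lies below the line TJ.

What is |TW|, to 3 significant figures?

44.0

T is at the origin; T and J share the same y with |TJ| = 30.7 and J on the −x side, so J = (-30.7, 0.00). A1 meets TJ tangentially, so QJ is at right angles to TJ, so Q = J + (0, -11.5) = (-30.7, -11.5). Since QW ⟂ WS (tangency), |QS| = √(11.5² + 35.7²) = 37.5 regardless of where W sits on A1. So S lies on both circle(T, 51.12) and circle(Q, 37.5); the below-TJ intersection is S = (-19.4, -47.3). W is the foot of the tangent from S: W = (-40.1, -18.1).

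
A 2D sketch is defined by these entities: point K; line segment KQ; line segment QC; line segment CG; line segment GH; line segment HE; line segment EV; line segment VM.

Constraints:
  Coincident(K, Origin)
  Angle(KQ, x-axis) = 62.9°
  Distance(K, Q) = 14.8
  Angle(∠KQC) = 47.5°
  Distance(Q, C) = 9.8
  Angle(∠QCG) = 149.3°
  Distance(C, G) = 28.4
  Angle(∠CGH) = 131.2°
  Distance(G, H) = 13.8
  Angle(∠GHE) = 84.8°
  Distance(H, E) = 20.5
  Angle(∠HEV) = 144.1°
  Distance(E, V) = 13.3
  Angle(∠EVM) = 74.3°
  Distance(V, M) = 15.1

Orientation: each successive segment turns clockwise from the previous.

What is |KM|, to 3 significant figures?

6.08

∠HEV = 144.1° gives EV at 79.8° from the x-axis; with |EV| = 13.3, V = (-13.3, 0.522). ∠EVM = 74.3° gives VM at -25.9° from the x-axis; with |VM| = 15.1, M = (0.287, -6.07). Then |KM| = |M − K| = 6.08.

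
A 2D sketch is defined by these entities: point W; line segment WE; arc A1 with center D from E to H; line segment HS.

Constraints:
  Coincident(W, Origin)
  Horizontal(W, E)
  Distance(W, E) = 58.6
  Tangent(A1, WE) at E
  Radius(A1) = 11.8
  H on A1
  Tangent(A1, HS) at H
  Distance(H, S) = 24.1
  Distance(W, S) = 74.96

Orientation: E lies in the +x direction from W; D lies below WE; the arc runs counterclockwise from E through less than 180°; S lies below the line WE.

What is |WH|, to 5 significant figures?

53.057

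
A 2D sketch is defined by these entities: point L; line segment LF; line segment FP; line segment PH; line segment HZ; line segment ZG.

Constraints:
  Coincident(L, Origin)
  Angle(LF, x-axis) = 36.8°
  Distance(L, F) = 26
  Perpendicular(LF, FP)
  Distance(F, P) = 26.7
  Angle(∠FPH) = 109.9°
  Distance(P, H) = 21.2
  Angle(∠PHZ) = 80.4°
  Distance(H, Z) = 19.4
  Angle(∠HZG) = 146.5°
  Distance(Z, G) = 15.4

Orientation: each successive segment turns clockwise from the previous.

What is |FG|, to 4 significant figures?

17.35

∠PHZ = 80.4° gives HZ at 137.1° from the x-axis; with |HZ| = 19.4, Z = (10.96, -10.32). ∠HZG = 146.5° gives ZG at 103.6° from the x-axis; with |ZG| = 15.4, G = (7.341, 4.650). Then |FG| = |G − F| = 17.35.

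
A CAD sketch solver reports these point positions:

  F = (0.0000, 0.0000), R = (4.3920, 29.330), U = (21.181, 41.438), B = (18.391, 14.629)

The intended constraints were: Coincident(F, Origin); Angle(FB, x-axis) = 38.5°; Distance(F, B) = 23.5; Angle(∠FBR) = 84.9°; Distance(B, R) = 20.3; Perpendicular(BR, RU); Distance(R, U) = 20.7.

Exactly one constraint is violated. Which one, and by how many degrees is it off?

Perpendicular(BR, RU) — off by 7.80°.

F = (0.00, 0.00) ✓; FB at 38.50° ✓; |FB| = 23.50 ✓; ∠FBR = 84.90° ✓; |BR| = 20.30 ✓; ∠(BR, RU) = 97.80° ✗; |RU| = 20.70 ✓.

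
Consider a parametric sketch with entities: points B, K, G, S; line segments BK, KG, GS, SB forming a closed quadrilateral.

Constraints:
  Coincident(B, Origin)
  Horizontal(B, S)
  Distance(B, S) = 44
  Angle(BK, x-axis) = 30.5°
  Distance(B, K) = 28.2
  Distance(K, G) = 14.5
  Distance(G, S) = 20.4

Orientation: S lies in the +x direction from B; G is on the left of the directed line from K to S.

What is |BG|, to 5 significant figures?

42.562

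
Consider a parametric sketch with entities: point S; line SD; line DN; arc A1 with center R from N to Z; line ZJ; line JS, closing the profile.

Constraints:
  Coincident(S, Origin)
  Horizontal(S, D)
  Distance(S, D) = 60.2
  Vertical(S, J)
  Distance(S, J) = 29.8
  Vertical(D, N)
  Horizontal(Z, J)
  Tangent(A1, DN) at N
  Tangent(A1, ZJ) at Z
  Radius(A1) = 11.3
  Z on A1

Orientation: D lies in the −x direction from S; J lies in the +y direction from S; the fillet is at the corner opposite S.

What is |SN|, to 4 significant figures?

62.98

S is at the origin; S and D share the same y with |SD| = 60.2 and D on the −x side, so D = (-60.20, 0.000). SJ is vertical with |SJ| = 29.8 and J on the +y side, so J = (0.000, 29.80). The virtual corner opposite S is at (-60.20, 29.80). Tangency of A1 to DN means the radius RN is perpendicular to DN and A1 meets ZJ tangentially, so RZ is at right angles to ZJ, with radius 11.3, so the center R sits 11.3 in from both sides at R = (-48.90, 18.50). That places the tangent points at N = (-60.20, 18.50) on DN and Z = (-48.90, 29.80) on ZJ. Then |SN| = |N − S| = 62.98.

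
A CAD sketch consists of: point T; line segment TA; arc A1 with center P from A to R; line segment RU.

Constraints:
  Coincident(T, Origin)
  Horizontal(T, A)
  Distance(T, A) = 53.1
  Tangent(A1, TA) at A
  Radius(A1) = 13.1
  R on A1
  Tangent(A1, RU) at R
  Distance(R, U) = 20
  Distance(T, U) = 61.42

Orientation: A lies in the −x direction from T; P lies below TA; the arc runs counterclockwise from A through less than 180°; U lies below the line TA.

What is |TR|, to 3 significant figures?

66.5

T is at the origin; TA is horizontal with |TA| = 53.1 and A on the −x side, so A = (-53.1, 0.00). Since A1 is tangent to TA there, PA ⟂ TA, so P = A + (0, -13.1) = (-53.1, -13.1). Since PR ⟂ RU (tangency), |PU| = √(13.1² + 20.0²) = 23.9 regardless of where R sits on A1. So U lies on both circle(T, 61.42) and circle(P, 23.9); the below-TA intersection is U = (-49.3, -36.7). R is the foot of the tangent from U: R = (-62.8, -21.9).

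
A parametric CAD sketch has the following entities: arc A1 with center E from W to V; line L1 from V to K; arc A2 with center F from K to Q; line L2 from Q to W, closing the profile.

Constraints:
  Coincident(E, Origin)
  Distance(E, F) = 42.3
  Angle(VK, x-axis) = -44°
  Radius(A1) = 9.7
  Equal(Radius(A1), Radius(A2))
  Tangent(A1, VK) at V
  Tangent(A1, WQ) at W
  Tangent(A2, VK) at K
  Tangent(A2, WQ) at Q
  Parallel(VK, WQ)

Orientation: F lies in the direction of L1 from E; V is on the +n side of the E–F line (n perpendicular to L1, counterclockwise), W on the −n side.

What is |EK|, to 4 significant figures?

43.40

The slot axis is L1's direction at -44.0°, so u = (cos -44.0°, sin -44.0°) = (0.7193, -0.6947) and n = (−sin -44.0°, cos -44.0°) = (0.6947, 0.7193). E is at the origin and F lies 42.3 along u from E, so F = 42.3·u = (30.43, -29.38). Tangency of A1 to both parallel lines with radius 9.7 puts V and W at E ± 9.7·n: V = (6.738, 6.978), W = (-6.738, -6.978). Equal radii place K and Q the same way about F: K = F + 9.7·n = (37.17, -22.41), Q = F − 9.7·n = (23.69, -36.36). Then |EK| = |K − E| = 43.40.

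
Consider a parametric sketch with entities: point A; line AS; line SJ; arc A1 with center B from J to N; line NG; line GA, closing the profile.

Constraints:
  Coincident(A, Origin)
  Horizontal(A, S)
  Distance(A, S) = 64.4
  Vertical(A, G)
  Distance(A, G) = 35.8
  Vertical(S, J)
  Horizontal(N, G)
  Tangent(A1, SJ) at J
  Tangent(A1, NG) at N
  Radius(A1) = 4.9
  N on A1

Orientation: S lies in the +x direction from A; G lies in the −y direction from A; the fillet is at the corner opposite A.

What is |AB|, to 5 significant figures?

67.045

A and G share the same x with |AG| = 35.8 and G on the −y side, so G = (0.0000, -35.800). The virtual corner opposite A is at (64.400, -35.800). Since A1 is tangent to SJ there, BJ ⟂ SJ and since A1 is tangent to NG there, BN ⟂ NG, with radius 4.9, so the center B sits 4.9 in from both sides at B = (59.500, -30.900). Then |AB| = |B − A| = 67.045.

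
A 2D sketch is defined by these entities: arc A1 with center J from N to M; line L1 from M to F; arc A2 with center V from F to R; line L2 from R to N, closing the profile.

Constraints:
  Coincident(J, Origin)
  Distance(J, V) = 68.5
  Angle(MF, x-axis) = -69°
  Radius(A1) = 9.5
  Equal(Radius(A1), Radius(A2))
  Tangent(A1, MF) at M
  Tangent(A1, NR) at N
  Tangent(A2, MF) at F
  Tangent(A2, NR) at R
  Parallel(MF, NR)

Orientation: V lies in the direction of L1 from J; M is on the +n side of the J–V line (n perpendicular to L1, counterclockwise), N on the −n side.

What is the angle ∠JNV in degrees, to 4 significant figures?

82.10°

The slot axis is L1's direction at -69.0°, so u = (cos -69.0°, sin -69.0°) = (0.3584, -0.9336) and n = (−sin -69.0°, cos -69.0°) = (0.9336, 0.3584). J is at the origin and V lies 68.5 along u from J, so V = 68.5·u = (24.55, -63.95). Tangency of A1 to both parallel lines with radius 9.5 puts M and N at J ± 9.5·n: M = (8.869, 3.404), N = (-8.869, -3.404). Then cos ∠JNV = NJ·NV / (|NJ||NV|), giving 82.10°.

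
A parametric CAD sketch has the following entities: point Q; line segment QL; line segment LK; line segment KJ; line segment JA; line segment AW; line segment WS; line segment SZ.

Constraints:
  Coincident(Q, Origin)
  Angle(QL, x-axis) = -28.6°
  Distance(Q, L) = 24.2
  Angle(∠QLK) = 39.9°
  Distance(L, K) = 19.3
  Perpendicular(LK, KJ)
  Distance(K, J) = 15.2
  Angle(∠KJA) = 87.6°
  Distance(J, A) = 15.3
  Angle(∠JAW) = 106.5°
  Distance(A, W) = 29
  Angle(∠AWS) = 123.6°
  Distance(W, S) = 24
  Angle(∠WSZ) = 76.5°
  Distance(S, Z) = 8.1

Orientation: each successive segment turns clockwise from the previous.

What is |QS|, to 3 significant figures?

47.2

Q is at the origin; QL runs at -28.6° with length 24.2, so L = (21.2, -11.6). ∠QLK = 39.9° gives LK at -169° from the x-axis; with |LK| = 19.3, K = (2.32, -15.4). LK ⟂ KJ, so KJ runs at 101°; with |KJ| = 15.2, J = (-0.657, -0.461). ∠KJA = 87.6° gives JA at 8.90° from the x-axis; with |JA| = 15.3, A = (14.5, 1.91). ∠JAW = 106.5° gives AW at -64.6° from the x-axis; with |AW| = 29.0, W = (26.9, -24.3). ∠AWS = 123.6° gives WS at -121° from the x-axis; with |WS| = 24.0, S = (14.5, -44.9). Then |QS| = |S − Q| = 47.2.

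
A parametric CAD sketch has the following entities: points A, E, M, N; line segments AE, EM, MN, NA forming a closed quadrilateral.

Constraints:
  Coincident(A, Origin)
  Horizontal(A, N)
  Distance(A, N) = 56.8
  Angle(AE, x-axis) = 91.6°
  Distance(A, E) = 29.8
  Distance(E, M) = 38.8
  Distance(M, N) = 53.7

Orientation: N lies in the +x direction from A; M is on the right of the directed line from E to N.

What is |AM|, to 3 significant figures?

9.53

Checks: |EM| = 38.80 ✓; |MN| = 53.70 ✓.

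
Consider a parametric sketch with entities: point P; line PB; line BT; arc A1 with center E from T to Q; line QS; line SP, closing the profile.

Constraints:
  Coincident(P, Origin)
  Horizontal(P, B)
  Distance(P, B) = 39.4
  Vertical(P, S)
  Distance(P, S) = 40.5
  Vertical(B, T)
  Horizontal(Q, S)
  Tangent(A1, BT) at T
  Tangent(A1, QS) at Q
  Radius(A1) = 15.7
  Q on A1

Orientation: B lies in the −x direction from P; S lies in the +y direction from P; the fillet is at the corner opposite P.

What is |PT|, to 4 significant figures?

46.56

P is at the origin; PB is horizontal with |PB| = 39.4 and B on the −x side, so B = (-39.40, 0.000). PS is vertical with |PS| = 40.5 and S on the +y side, so S = (0.000, 40.50). The virtual corner opposite P is at (-39.40, 40.50). The tangent condition forces ET to be normal to BT and since A1 is tangent to QS there, EQ ⟂ QS, with radius 15.7, so the center E sits 15.7 in from both sides at E = (-23.70, 24.80). That places the tangent points at T = (-39.40, 24.80) on BT and Q = (-23.70, 40.50) on QS. Then |PT| = |T − P| = 46.56.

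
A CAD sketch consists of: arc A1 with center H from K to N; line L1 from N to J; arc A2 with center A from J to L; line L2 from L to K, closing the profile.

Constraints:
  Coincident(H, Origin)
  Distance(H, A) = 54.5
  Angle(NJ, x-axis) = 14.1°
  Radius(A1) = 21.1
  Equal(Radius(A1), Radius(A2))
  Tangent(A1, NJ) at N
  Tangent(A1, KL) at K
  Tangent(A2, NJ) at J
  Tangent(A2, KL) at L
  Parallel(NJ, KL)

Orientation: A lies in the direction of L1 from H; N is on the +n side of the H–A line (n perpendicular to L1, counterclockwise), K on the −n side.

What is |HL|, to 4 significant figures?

58.44

Tangency of A1 to both parallel lines with radius 21.1 puts N and K at H ± 21.1·n: N = (-5.140, 20.46), K = (5.140, -20.46). Equal radii place J and L the same way about A: J = A + 21.1·n = (47.72, 33.74), L = A − 21.1·n = (58.00, -7.187). Then |HL| = |L − H| = 58.44.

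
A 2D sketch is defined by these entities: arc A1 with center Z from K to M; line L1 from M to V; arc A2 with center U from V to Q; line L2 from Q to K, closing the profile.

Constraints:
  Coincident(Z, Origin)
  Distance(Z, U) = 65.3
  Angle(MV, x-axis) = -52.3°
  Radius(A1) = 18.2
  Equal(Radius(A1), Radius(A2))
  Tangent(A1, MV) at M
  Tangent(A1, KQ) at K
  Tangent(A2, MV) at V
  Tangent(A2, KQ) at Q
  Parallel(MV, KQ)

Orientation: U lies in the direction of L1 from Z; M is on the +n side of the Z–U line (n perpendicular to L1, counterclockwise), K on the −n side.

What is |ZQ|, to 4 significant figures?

67.79

The slot axis is L1's direction at -52.3°, so u = (cos -52.3°, sin -52.3°) = (0.6115, -0.7912) and n = (−sin -52.3°, cos -52.3°) = (0.7912, 0.6115). Z is at the origin and U lies 65.3 along u from Z, so U = 65.3·u = (39.93, -51.67). Tangency of A1 to both parallel lines with radius 18.2 puts M and K at Z ± 18.2·n: M = (14.40, 11.13), K = (-14.40, -11.13). Equal radii place V and Q the same way about U: V = U + 18.2·n = (54.33, -40.54), Q = U − 18.2·n = (25.53, -62.80). Then |ZQ| = |Q − Z| = 67.79.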